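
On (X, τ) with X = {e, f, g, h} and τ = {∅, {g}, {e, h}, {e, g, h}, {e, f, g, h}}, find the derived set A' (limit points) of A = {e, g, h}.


A' = {e, f, h}

For each x ∈ X, list the open sets U ∈ τ with x ∈ U, then check whether U ∩ (A ∖ {x}) ≠ ∅ for every such U.
  x = e: opens ∋ x are {e, h}, {e, g, h}, {e, f, g, h}; each meets A ∖ {e}, so x IS a limit point.
  x = f: opens ∋ x are {e, f, g, h}; each meets A ∖ {f}, so x IS a limit point.
  x = g: open {g} ∋ x has {g} ∩ (A ∖ {g}) = ∅, so x is NOT a limit point.
  x = h: opens ∋ x are {e, h}, {e, g, h}, {e, f, g, h}; each meets A ∖ {h}, so x IS a limit point.
Collecting: A' = {e, f, h}.


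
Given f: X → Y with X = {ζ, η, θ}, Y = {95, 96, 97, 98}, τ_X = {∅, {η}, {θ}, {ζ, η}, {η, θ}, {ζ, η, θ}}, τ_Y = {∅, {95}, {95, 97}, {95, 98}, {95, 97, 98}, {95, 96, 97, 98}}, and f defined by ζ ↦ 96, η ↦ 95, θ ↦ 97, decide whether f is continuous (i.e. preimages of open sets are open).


f IS continuous.

Compute f^{-1}(U) for each U ∈ τ_Y:
  U = ∅: f^{-1}(U) = ∅ ∈ τ_X ✓.
  U = {95}: f^{-1}(U) = {η} ∈ τ_X ✓.
  U = {95, 97}: f^{-1}(U) = {η, θ} ∈ τ_X ✓.
  U = {95, 98}: f^{-1}(U) = {η} ∈ τ_X ✓.
  U = {95, 97, 98}: f^{-1}(U) = {η, θ} ∈ τ_X ✓.
  U = {95, 96, 97, 98}: f^{-1}(U) = {ζ, η, θ} ∈ τ_X ✓.
Every preimage lies in τ_X, so f IS continuous.


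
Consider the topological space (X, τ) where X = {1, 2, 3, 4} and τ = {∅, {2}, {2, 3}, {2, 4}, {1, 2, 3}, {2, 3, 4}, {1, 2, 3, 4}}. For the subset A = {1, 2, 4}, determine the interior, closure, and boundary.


int(A) = {2, 4}, cl(A) = {1, 2, 3, 4}, ∂A = {1, 3}.

Closed sets in (X, τ) are complements of opens:
  closed(X, τ) = {∅, {1}, {4}, {1, 3}, {1, 4}, {1, 3, 4}, {1, 2, 3, 4}}.
int(A) = ⋃ {U ∈ τ : U ⊆ A}. Opens contained in A: ∅, {2}, {2, 4}.
Taking the union of these: int(A) = {2, 4}.
cl(A) = ⋂ {C closed : A ⊆ C}. Closed sets containing A: {1, 2, 3, 4}.
Intersecting these: cl(A) = {1, 2, 3, 4}.
∂A = cl(A) ∖ int(A) = {1, 2, 3, 4} ∖ {2, 4} = {1, 3}.


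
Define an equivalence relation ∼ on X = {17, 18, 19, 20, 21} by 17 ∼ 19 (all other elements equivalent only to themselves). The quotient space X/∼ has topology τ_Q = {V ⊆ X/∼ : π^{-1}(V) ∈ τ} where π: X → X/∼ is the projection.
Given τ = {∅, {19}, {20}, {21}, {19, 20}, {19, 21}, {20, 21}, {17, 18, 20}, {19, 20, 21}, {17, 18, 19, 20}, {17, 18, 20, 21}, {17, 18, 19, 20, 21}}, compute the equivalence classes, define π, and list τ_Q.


X/∼ = {[17=19], [18], [20], [21]}; |τ_Q| = 6.

Equivalence classes: [17=19], [18], [20], [21].
Quotient map π: X → X/∼ sends 17 ↦ [17=19], 18 ↦ [18], 19 ↦ [17=19], 20 ↦ [20], 21 ↦ [21].
For each subset V ⊆ X/∼, compute π^{-1}(V) ⊆ X and check whether π^{-1}(V) ∈ τ. V is open in τ_Q iff π^{-1}(V) ∈ τ.
  V = {}: π^{-1}(V) = ∅ ∈ τ ✓.
  V = {[17=19]}: π^{-1}(V) = {17, 19} ∉ τ ✗.
  V = {[18]}: π^{-1}(V) = {18} ∉ τ ✗.
  V = {[17=19], [18]}: π^{-1}(V) = {17, 18, 19} ∉ τ ✗.
  V = {[20]}: π^{-1}(V) = {20} ∈ τ ✓.
  V = {[17=19], [20]}: π^{-1}(V) = {17, 19, 20} ∉ τ ✗.
  V = {[18], [20]}: π^{-1}(V) = {18, 20} ∉ τ ✗.
  V = {[17=19], [18], [20]}: π^{-1}(V) = {17, 18, 19, 20} ∈ τ ✓.
  V = {[21]}: π^{-1}(V) = {21} ∈ τ ✓.
  V = {[17=19], [21]}: π^{-1}(V) = {17, 19, 21} ∉ τ ✗.
  V = {[18], [21]}: π^{-1}(V) = {18, 21} ∉ τ ✗.
  V = {[17=19], [18], [21]}: π^{-1}(V) = {17, 18, 19, 21} ∉ τ ✗.
  V = {[20], [21]}: π^{-1}(V) = {20, 21} ∈ τ ✓.
  V = {[17=19], [20], [21]}: π^{-1}(V) = {17, 19, 20, 21} ∉ τ ✗.
  V = {[18], [20], [21]}: π^{-1}(V) = {18, 20, 21} ∉ τ ✗.
  V = {[17=19], [18], [20], [21]}: π^{-1}(V) = {17, 18, 19, 20, 21} ∈ τ ✓.
Open sets in the quotient: τ_Q = {{}, {[20]}, {[17=19], [18], [20]}, {[21]}, {[20], [21]}, {[17=19], [18], [20], [21]}} (6 elements).


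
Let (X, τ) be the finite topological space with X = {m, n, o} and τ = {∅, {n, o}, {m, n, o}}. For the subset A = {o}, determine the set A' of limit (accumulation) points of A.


A' = {m, n}

For each x ∈ X, list the open sets U ∈ τ with x ∈ U, then check whether U ∩ (A ∖ {x}) ≠ ∅ for every such U.
  x = m: opens ∋ x are {m, n, o}; each meets A ∖ {m}, so x IS a limit point.
  x = n: opens ∋ x are {n, o}, {m, n, o}; each meets A ∖ {n}, so x IS a limit point.
  x = o: open {n, o} ∋ x has {n, o} ∩ (A ∖ {o}) = ∅, so x is NOT a limit point.
Collecting: A' = {m, n}.


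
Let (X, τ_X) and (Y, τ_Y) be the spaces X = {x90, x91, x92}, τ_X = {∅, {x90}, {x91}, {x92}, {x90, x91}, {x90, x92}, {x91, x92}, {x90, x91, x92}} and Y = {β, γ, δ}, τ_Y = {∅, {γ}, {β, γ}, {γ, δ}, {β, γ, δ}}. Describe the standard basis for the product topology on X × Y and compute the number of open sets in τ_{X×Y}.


Basis B = {∅ × ∅, {x90} × {γ}, {x91} × {γ}, {x92} × {γ}, {x90} × {β, γ}, {x90} × {γ, δ}, {x90, x91} × {γ}, {x90, x92} × {γ}, {x91} × {β, γ}, {x91} × {γ, δ}, {x91, x92} × {γ}, {x92} × {β, γ}, {x92} × {γ, δ}, {x90} × {β, γ, δ}, {x90, x91, x92} × {γ}, {x91} × {β, γ, δ}, {x92} × {β, γ, δ}, {x90, x91} × {β, γ}, {x90, x92} × {β, γ}, {x90, x91} × {γ, δ}, {x90, x92} × {γ, δ}, {x91, x92} × {β, γ}, {x91, x92} × {γ, δ}, {x90, x91} × {β, γ, δ}, {x90, x92} × {β, γ, δ}, {x90, x91, x92} × {β, γ}, {x90, x91, x92} × {γ, δ}, {x91, x92} × {β, γ, δ}, {x90, x91, x92} × {β, γ, δ}}; |τ_{X×Y}| = 125.

Enumerate products U × V with U ∈ τ_X, V ∈ τ_Y (deduplicated):
  ∅ × ∅ = {} (∅)
  {x90} × {γ} = {(x90,γ)}
  {x91} × {γ} = {(x91,γ)}
  {x92} × {γ} = {(x92,γ)}
  {x90} × {β, γ} = {(x90,β), (x90,γ)}
  {x90} × {γ, δ} = {(x90,γ), (x90,δ)}
  {x90, x91} × {γ} = {(x90,γ), (x91,γ)}
  {x90, x92} × {γ} = {(x90,γ), (x92,γ)}
  {x91} × {β, γ} = {(x91,β), (x91,γ)}
  {x91} × {γ, δ} = {(x91,γ), (x91,δ)}
  {x91, x92} × {γ} = {(x91,γ), (x92,γ)}
  {x92} × {β, γ} = {(x92,β), (x92,γ)}
  {x92} × {γ, δ} = {(x92,γ), (x92,δ)}
  {x90} × {β, γ, δ} = {(x90,β), (x90,γ), (x90,δ)}
  {x90, x91, x92} × {γ} = {(x90,γ), (x91,γ), (x92,γ)}
  {x91} × {β, γ, δ} = {(x91,β), (x91,γ), (x91,δ)}
  {x92} × {β, γ, δ} = {(x92,β), (x92,γ), (x92,δ)}
  {x90, x91} × {β, γ} = {(x90,β), (x90,γ), (x91,β), (x91,γ)}
  {x90, x92} × {β, γ} = {(x90,β), (x90,γ), (x92,β), (x92,γ)}
  {x90, x91} × {γ, δ} = {(x90,γ), (x90,δ), (x91,γ), (x91,δ)}
  {x90, x92} × {γ, δ} = {(x90,γ), (x90,δ), (x92,γ), (x92,δ)}
  {x91, x92} × {β, γ} = {(x91,β), (x91,γ), (x92,β), (x92,γ)}
  {x91, x92} × {γ, δ} = {(x91,γ), (x91,δ), (x92,γ), (x92,δ)}
  {x90, x91} × {β, γ, δ} = {(x90,β), (x90,γ), (x90,δ), (x91,β), (x91,γ), (x91,δ)}
  {x90, x92} × {β, γ, δ} = {(x90,β), (x90,γ), (x90,δ), (x92,β), (x92,γ), (x92,δ)}
  {x90, x91, x92} × {β, γ} = {(x90,β), (x90,γ), (x91,β), (x91,γ), (x92,β), (x92,γ)}
  {x90, x91, x92} × {γ, δ} = {(x90,γ), (x90,δ), (x91,γ), (x91,δ), (x92,γ), (x92,δ)}
  {x91, x92} × {β, γ, δ} = {(x91,β), (x91,γ), (x91,δ), (x92,β), (x92,γ), (x92,δ)}
  {x90, x91, x92} × {β, γ, δ} = {(x90,β), (x90,γ), (x90,δ), (x91,β), (x91,γ), (x91,δ), (x92,β), (x92,γ), (x92,δ)}
These 29 distinct sets form the basis B.
Close under arbitrary unions to get τ_{X×Y}; counting gives |τ_{X×Y}| = 125.


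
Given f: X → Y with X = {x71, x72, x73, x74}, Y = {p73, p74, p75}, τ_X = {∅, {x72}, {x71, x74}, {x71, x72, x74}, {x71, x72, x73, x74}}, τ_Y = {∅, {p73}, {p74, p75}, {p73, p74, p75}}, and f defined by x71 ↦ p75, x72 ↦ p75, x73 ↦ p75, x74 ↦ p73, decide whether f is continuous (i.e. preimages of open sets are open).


f is NOT continuous.

Compute f^{-1}(U) for each U ∈ τ_Y:
  U = ∅: f^{-1}(U) = ∅ ∈ τ_X ✓.
  U = {p73}: f^{-1}(U) = {x74} ∉ τ_X ✗.
  U = {p74, p75}: f^{-1}(U) = {x71, x72, x73} ∉ τ_X ✗.
  U = {p73, p74, p75}: f^{-1}(U) = {x71, x72, x73, x74} ∈ τ_X ✓.
Found U = {p73} with f^{-1}(U) = {x74} not in τ_X. Therefore f is NOT continuous.


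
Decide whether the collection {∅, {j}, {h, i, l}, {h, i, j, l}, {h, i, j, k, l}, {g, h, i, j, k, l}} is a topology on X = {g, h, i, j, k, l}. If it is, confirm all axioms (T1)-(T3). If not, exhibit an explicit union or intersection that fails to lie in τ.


τ IS a topology on X.

Axiom (T1): ∅ ∈ τ? Yes; X ∈ τ? Yes.
Axiom (T2/T3): check pairwise unions and intersections of members of τ.
All pairwise intersections and unions checked — each lies in τ. Therefore τ satisfies (T1), (T2), (T3): it IS a topology on X.


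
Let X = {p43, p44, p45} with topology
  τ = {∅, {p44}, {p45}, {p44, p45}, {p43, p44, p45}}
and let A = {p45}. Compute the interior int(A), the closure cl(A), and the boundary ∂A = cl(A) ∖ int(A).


int(A) = {p45}, cl(A) = {p43, p45}, ∂A = {p43}.

Closed sets in (X, τ) are complements of opens:
  closed(X, τ) = {∅, {p43}, {p43, p44}, {p43, p45}, {p43, p44, p45}}.
int(A) = ⋃ {U ∈ τ : U ⊆ A}. Opens contained in A: ∅, {p45}.
Taking the union of these: int(A) = {p45}.
cl(A) = ⋂ {C closed : A ⊆ C}. Closed sets containing A: {p43, p45}, {p43, p44, p45}.
Intersecting these: cl(A) = {p43, p45}.
∂A = cl(A) ∖ int(A) = {p43, p45} ∖ {p45} = {p43}.


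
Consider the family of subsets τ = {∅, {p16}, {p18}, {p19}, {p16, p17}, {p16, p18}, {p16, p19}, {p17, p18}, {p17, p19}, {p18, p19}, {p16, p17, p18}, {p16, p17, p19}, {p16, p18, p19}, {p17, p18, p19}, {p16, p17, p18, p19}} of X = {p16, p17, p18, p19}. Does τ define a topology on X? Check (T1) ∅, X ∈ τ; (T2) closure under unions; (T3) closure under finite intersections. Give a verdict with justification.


τ is NOT a topology on X.

Axiom (T1): ∅ ∈ τ? Yes; X ∈ τ? Yes.
Axiom (T2/T3): check pairwise unions and intersections of members of τ.
Counterexample for (T3): {p16, p17} ∩ {p17, p18} = {p17} ∉ τ. Therefore τ is NOT a topology.


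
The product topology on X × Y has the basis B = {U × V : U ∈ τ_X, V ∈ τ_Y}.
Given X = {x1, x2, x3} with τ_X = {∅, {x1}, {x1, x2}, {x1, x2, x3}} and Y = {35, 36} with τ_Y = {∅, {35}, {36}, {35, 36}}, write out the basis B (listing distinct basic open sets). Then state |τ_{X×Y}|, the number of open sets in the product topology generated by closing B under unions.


Basis B = {∅ × ∅, {x1} × {35}, {x1} × {36}, {x1} × {35, 36}, {x1, x2} × {35}, {x1, x2} × {36}, {x1, x2, x3} × {35}, {x1, x2, x3} × {36}, {x1, x2} × {35, 36}, {x1, x2, x3} × {35, 36}}; |τ_{X×Y}| = 16.

Enumerate products U × V with U ∈ τ_X, V ∈ τ_Y (deduplicated):
  ∅ × ∅ = {} (∅)
  {x1} × {35} = {(x1,35)}
  {x1} × {36} = {(x1,36)}
  {x1} × {35, 36} = {(x1,35), (x1,36)}
  {x1, x2} × {35} = {(x1,35), (x2,35)}
  {x1, x2} × {36} = {(x1,36), (x2,36)}
  {x1, x2, x3} × {35} = {(x1,35), (x2,35), (x3,35)}
  {x1, x2, x3} × {36} = {(x1,36), (x2,36), (x3,36)}
  {x1, x2} × {35, 36} = {(x1,35), (x1,36), (x2,35), (x2,36)}
  {x1, x2, x3} × {35, 36} = {(x1,35), (x1,36), (x2,35), (x2,36), (x3,35), (x3,36)}
These 10 distinct sets form the basis B.
Close under arbitrary unions to get τ_{X×Y}; counting gives |τ_{X×Y}| = 16.


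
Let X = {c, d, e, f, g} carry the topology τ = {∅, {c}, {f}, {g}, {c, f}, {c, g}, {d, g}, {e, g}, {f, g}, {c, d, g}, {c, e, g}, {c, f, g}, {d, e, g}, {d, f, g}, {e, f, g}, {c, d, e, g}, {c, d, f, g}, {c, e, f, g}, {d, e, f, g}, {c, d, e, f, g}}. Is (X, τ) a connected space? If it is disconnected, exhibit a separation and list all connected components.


(X, τ) is disconnected; components = [{c}, {f}, {d, e, g}].

Find clopen sets (U ∈ τ with X ∖ U ∈ τ):
  U = ∅, X ∖ U = {c, d, e, f, g} — both open, so U is clopen.
  U = {c}, X ∖ U = {d, e, f, g} — both open, so U is clopen.
  U = {f}, X ∖ U = {c, d, e, g} — both open, so U is clopen.
  U = {c, f}, X ∖ U = {d, e, g} — both open, so U is clopen.
  U = {d, e, g}, X ∖ U = {c, f} — both open, so U is clopen.
  U = {c, d, e, g}, X ∖ U = {f} — both open, so U is clopen.
  U = {d, e, f, g}, X ∖ U = {c} — both open, so U is clopen.
  U = {c, d, e, f, g}, X ∖ U = ∅ — both open, so U is clopen.
Nontrivial clopen(s) exist: e.g. {f}. So (X, τ) is disconnected.
Compute connected components by grouping points that agree on all clopens:
  component: {c}
  component: {f}
  component: {d, e, g}


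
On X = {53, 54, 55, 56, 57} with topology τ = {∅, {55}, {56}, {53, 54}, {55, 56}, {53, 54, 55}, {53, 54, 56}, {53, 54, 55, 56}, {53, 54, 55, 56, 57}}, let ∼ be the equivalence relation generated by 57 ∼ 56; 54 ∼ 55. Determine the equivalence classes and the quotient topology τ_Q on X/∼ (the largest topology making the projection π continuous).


X/∼ = {[53], [54=55], [56=57]}; |τ_Q| = 3.

Equivalence classes: [53], [54=55], [56=57].
Quotient map π: X → X/∼ sends 53 ↦ [53], 54 ↦ [54=55], 55 ↦ [54=55], 56 ↦ [56=57], 57 ↦ [56=57].
For each subset V ⊆ X/∼, compute π^{-1}(V) ⊆ X and check whether π^{-1}(V) ∈ τ. V is open in τ_Q iff π^{-1}(V) ∈ τ.
  V = {}: π^{-1}(V) = ∅ ∈ τ ✓.
  V = {[53]}: π^{-1}(V) = {53} ∉ τ ✗.
  V = {[54=55]}: π^{-1}(V) = {54, 55} ∉ τ ✗.
  V = {[53], [54=55]}: π^{-1}(V) = {53, 54, 55} ∈ τ ✓.
  V = {[56=57]}: π^{-1}(V) = {56, 57} ∉ τ ✗.
  V = {[53], [56=57]}: π^{-1}(V) = {53, 56, 57} ∉ τ ✗.
  V = {[54=55], [56=57]}: π^{-1}(V) = {54, 55, 56, 57} ∉ τ ✗.
  V = {[53], [54=55], [56=57]}: π^{-1}(V) = {53, 54, 55, 56, 57} ∈ τ ✓.
Open sets in the quotient: τ_Q = {{}, {[53], [54=55]}, {[53], [54=55], [56=57]}} (3 elements).


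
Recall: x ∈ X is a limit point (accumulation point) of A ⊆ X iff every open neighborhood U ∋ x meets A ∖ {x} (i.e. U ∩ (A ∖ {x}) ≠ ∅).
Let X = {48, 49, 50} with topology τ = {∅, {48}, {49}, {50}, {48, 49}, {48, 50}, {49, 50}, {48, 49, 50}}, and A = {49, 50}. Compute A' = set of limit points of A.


A' = ∅

For each x ∈ X, list the open sets U ∈ τ with x ∈ U, then check whether U ∩ (A ∖ {x}) ≠ ∅ for every such U.
  x = 48: open {48} ∋ x has {48} ∩ (A ∖ {48}) = ∅, so x is NOT a limit point.
  x = 49: open {49} ∋ x has {49} ∩ (A ∖ {49}) = ∅, so x is NOT a limit point.
  x = 50: open {50} ∋ x has {50} ∩ (A ∖ {50}) = ∅, so x is NOT a limit point.
Collecting: A' = ∅.


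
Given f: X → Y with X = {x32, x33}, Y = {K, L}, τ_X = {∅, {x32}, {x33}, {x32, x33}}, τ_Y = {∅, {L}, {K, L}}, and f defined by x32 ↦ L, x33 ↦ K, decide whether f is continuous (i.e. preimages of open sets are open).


f IS continuous.

Compute f^{-1}(U) for each U ∈ τ_Y:
  U = ∅: f^{-1}(U) = ∅ ∈ τ_X ✓.
  U = {L}: f^{-1}(U) = {x32} ∈ τ_X ✓.
  U = {K, L}: f^{-1}(U) = {x32, x33} ∈ τ_X ✓.
Every preimage lies in τ_X, so f IS continuous.


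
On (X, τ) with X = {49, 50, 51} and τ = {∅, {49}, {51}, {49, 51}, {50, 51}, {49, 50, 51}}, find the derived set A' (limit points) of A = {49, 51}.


A' = {50}

For each x ∈ X, list the open sets U ∈ τ with x ∈ U, then check whether U ∩ (A ∖ {x}) ≠ ∅ for every such U.
  x = 49: open {49} ∋ x has {49} ∩ (A ∖ {49}) = ∅, so x is NOT a limit point.
  x = 50: opens ∋ x are {50, 51}, {49, 50, 51}; each meets A ∖ {50}, so x IS a limit point.
  x = 51: open {51} ∋ x has {51} ∩ (A ∖ {51}) = ∅, so x is NOT a limit point.
Collecting: A' = {50}.


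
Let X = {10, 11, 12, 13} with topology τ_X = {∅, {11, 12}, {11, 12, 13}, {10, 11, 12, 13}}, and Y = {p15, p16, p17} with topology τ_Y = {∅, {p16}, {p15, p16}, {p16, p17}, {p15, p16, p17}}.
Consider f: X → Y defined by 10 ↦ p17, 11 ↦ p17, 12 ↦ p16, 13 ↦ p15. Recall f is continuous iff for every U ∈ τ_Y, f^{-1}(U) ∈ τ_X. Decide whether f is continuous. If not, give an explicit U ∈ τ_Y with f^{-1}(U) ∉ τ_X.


f is NOT continuous.

Compute f^{-1}(U) for each U ∈ τ_Y:
  U = ∅: f^{-1}(U) = ∅ ∈ τ_X ✓.
  U = {p16}: f^{-1}(U) = {12} ∉ τ_X ✗.
  U = {p15, p16}: f^{-1}(U) = {12, 13} ∉ τ_X ✗.
  U = {p16, p17}: f^{-1}(U) = {10, 11, 12} ∉ τ_X ✗.
  U = {p15, p16, p17}: f^{-1}(U) = {10, 11, 12, 13} ∈ τ_X ✓.
Found U = {p16} with f^{-1}(U) = {12} not in τ_X. Therefore f is NOT continuous.


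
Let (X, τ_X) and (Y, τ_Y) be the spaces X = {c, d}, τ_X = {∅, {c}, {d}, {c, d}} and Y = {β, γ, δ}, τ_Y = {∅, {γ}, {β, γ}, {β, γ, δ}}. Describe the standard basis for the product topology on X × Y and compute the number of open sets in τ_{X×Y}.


Basis B = {∅ × ∅, {c} × {γ}, {d} × {γ}, {c} × {β, γ}, {c, d} × {γ}, {d} × {β, γ}, {c} × {β, γ, δ}, {d} × {β, γ, δ}, {c, d} × {β, γ}, {c, d} × {β, γ, δ}}; |τ_{X×Y}| = 16.

Enumerate products U × V with U ∈ τ_X, V ∈ τ_Y (deduplicated):
  ∅ × ∅ = {} (∅)
  {c} × {γ} = {(c,γ)}
  {d} × {γ} = {(d,γ)}
  {c} × {β, γ} = {(c,β), (c,γ)}
  {c, d} × {γ} = {(c,γ), (d,γ)}
  {d} × {β, γ} = {(d,β), (d,γ)}
  {c} × {β, γ, δ} = {(c,β), (c,γ), (c,δ)}
  {d} × {β, γ, δ} = {(d,β), (d,γ), (d,δ)}
  {c, d} × {β, γ} = {(c,β), (c,γ), (d,β), (d,γ)}
  {c, d} × {β, γ, δ} = {(c,β), (c,γ), (c,δ), (d,β), (d,γ), (d,δ)}
These 10 distinct sets form the basis B.
Close under arbitrary unions to get τ_{X×Y}; counting gives |τ_{X×Y}| = 16.


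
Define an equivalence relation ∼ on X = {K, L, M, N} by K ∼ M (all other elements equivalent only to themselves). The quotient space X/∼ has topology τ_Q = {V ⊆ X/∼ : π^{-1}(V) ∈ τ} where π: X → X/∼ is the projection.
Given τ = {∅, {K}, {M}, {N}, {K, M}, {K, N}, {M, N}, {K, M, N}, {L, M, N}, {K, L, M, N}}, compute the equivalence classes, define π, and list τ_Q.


X/∼ = {[K=M], [L], [N]}; |τ_Q| = 5.

Equivalence classes: [K=M], [L], [N].
Quotient map π: X → X/∼ sends K ↦ [K=M], L ↦ [L], M ↦ [K=M], N ↦ [N].
For each subset V ⊆ X/∼, compute π^{-1}(V) ⊆ X and check whether π^{-1}(V) ∈ τ. V is open in τ_Q iff π^{-1}(V) ∈ τ.
  V = {}: π^{-1}(V) = ∅ ∈ τ ✓.
  V = {[K=M]}: π^{-1}(V) = {K, M} ∈ τ ✓.
  V = {[L]}: π^{-1}(V) = {L} ∉ τ ✗.
  V = {[K=M], [L]}: π^{-1}(V) = {K, L, M} ∉ τ ✗.
  V = {[N]}: π^{-1}(V) = {N} ∈ τ ✓.
  V = {[K=M], [N]}: π^{-1}(V) = {K, M, N} ∈ τ ✓.
  V = {[L], [N]}: π^{-1}(V) = {L, N} ∉ τ ✗.
  V = {[K=M], [L], [N]}: π^{-1}(V) = {K, L, M, N} ∈ τ ✓.
Open sets in the quotient: τ_Q = {{}, {[K=M]}, {[N]}, {[K=M], [N]}, {[K=M], [L], [N]}} (5 elements).


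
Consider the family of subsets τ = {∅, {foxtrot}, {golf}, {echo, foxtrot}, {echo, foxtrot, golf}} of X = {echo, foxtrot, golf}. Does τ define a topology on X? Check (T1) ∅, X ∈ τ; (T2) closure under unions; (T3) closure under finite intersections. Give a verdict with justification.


τ is NOT a topology on X.

Axiom (T1): ∅ ∈ τ? Yes; X ∈ τ? Yes.
Axiom (T2/T3): check pairwise unions and intersections of members of τ.
Counterexample for (T2): {foxtrot} ∪ {golf} = {foxtrot, golf} ∉ τ. Therefore τ is NOT a topology.


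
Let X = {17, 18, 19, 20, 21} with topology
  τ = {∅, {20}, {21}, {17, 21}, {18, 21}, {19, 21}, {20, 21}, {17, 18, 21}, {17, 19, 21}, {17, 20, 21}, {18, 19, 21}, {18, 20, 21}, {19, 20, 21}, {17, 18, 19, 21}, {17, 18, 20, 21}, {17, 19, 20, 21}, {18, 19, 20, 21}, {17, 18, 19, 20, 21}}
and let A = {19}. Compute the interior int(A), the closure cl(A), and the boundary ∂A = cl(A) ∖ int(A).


int(A) = ∅, cl(A) = {19}, ∂A = {19}.

Closed sets in (X, τ) are complements of opens:
  closed(X, τ) = {∅, {17}, {18}, {19}, {20}, {17, 18}, {17, 19}, {17, 20}, {18, 19}, {18, 20}, {19, 20}, {17, 18, 19}, {17, 18, 20}, {17, 19, 20}, {18, 19, 20}, {17, 18, 19, 20}, {17, 18, 19, 21}, {17, 18, 19, 20, 21}}.
int(A) = ⋃ {U ∈ τ : U ⊆ A}. Opens contained in A: ∅.
Taking the union of these: int(A) = ∅.
cl(A) = ⋂ {C closed : A ⊆ C}. Closed sets containing A: {19}, {17, 19}, {18, 19}, {19, 20}, {17, 18, 19}, {17, 19, 20}, {18, 19, 20}, {17, 18, 19, 20}, {17, 18, 19, 21}, {17, 18, 19, 20, 21}.
Intersecting these: cl(A) = {19}.
∂A = cl(A) ∖ int(A) = {19} ∖ ∅ = {19}.


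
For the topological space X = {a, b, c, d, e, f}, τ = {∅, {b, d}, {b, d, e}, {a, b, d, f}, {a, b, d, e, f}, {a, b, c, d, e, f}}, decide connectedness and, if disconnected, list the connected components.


(X, τ) is connected.

Find clopen sets (U ∈ τ with X ∖ U ∈ τ):
  U = ∅, X ∖ U = {a, b, c, d, e, f} — both open, so U is clopen.
  U = {a, b, c, d, e, f}, X ∖ U = ∅ — both open, so U is clopen.
Only trivial clopens (∅ and X) exist, so (X, τ) is connected.
Compute connected components by grouping points that agree on all clopens:
  component: {a, b, c, d, e, f}


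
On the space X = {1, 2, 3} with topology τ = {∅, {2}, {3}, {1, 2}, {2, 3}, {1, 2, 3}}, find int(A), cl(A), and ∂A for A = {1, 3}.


int(A) = {3}, cl(A) = {1, 3}, ∂A = {1}.

Closed sets in (X, τ) are complements of opens:
  closed(X, τ) = {∅, {1}, {3}, {1, 2}, {1, 3}, {1, 2, 3}}.
int(A) = ⋃ {U ∈ τ : U ⊆ A}. Opens contained in A: ∅, {3}.
Taking the union of these: int(A) = {3}.
cl(A) = ⋂ {C closed : A ⊆ C}. Closed sets containing A: {1, 3}, {1, 2, 3}.
Intersecting these: cl(A) = {1, 3}.
∂A = cl(A) ∖ int(A) = {1, 3} ∖ {3} = {1}.


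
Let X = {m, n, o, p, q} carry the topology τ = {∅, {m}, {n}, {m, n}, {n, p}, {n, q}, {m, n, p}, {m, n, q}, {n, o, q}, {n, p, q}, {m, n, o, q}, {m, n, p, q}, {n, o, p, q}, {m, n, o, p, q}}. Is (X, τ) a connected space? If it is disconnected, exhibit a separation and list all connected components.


(X, τ) is disconnected; components = [{m}, {n, o, p, q}].

Find clopen sets (U ∈ τ with X ∖ U ∈ τ):
  U = ∅, X ∖ U = {m, n, o, p, q} — both open, so U is clopen.
  U = {m}, X ∖ U = {n, o, p, q} — both open, so U is clopen.
  U = {n, o, p, q}, X ∖ U = {m} — both open, so U is clopen.
  U = {m, n, o, p, q}, X ∖ U = ∅ — both open, so U is clopen.
Nontrivial clopen(s) exist: e.g. {n, o, p, q}. So (X, τ) is disconnected.
Compute connected components by grouping points that agree on all clopens:
  component: {m}
  component: {n, o, p, q}


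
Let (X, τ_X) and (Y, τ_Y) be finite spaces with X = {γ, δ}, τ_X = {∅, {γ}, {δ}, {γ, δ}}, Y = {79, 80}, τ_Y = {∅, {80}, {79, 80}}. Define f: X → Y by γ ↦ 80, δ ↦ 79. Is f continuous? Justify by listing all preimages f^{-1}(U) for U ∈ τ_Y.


f IS continuous.

Compute f^{-1}(U) for each U ∈ τ_Y:
  U = ∅: f^{-1}(U) = ∅ ∈ τ_X ✓.
  U = {80}: f^{-1}(U) = {γ} ∈ τ_X ✓.
  U = {79, 80}: f^{-1}(U) = {γ, δ} ∈ τ_X ✓.
Every preimage lies in τ_X, so f IS continuous.


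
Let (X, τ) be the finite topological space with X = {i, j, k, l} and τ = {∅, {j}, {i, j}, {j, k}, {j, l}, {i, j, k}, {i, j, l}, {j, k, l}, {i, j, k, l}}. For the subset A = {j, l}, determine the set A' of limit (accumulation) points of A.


A' = {i, k, l}

For each x ∈ X, list the open sets U ∈ τ with x ∈ U, then check whether U ∩ (A ∖ {x}) ≠ ∅ for every such U.
  x = i: opens ∋ x are {i, j}, {i, j, k}, {i, j, l}, {i, j, k, l}; each meets A ∖ {i}, so x IS a limit point.
  x = j: open {j} ∋ x has {j} ∩ (A ∖ {j}) = ∅, so x is NOT a limit point.
  x = k: opens ∋ x are {j, k}, {i, j, k}, {j, k, l}, {i, j, k, l}; each meets A ∖ {k}, so x IS a limit point.
  x = l: opens ∋ x are {j, l}, {i, j, l}, {j, k, l}, {i, j, k, l}; each meets A ∖ {l}, so x IS a limit point.
Collecting: A' = {i, k, l}.


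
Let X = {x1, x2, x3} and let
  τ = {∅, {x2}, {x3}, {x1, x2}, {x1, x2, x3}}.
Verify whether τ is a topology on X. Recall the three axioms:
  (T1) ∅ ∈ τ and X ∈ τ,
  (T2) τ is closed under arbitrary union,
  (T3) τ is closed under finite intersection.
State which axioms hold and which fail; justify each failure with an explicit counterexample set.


τ is NOT a topology on X.

Axiom (T1): ∅ ∈ τ? Yes; X ∈ τ? Yes.
Axiom (T2/T3): check pairwise unions and intersections of members of τ.
Counterexample for (T2): {x2} ∪ {x3} = {x2, x3} ∉ τ. Therefore τ is NOT a topology.


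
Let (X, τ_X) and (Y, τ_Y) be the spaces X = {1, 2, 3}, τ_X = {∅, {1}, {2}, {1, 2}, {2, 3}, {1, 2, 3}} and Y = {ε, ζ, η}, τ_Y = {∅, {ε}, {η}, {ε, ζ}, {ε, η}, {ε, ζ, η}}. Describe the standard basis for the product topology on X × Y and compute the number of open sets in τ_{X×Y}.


Basis B = {∅ × ∅, {1} × {ε}, {1} × {η}, {2} × {ε}, {2} × {η}, {1} × {ε, ζ}, {1} × {ε, η}, {1, 2} × {ε}, {1, 2} × {η}, {2} × {ε, ζ}, {2} × {ε, η}, {2, 3} × {ε}, {2, 3} × {η}, {1} × {ε, ζ, η}, {1, 2, 3} × {ε}, {1, 2, 3} × {η}, {2} × {ε, ζ, η}, {1, 2} × {ε, ζ}, {1, 2} × {ε, η}, {2, 3} × {ε, ζ}, {2, 3} × {ε, η}, {1, 2} × {ε, ζ, η}, {1, 2, 3} × {ε, ζ}, {1, 2, 3} × {ε, η}, {2, 3} × {ε, ζ, η}, {1, 2, 3} × {ε, ζ, η}}; |τ_{X×Y}| = 108.

Enumerate products U × V with U ∈ τ_X, V ∈ τ_Y (deduplicated):
  ∅ × ∅ = {} (∅)
  {1} × {ε} = {(1,ε)}
  {1} × {η} = {(1,η)}
  {2} × {ε} = {(2,ε)}
  {2} × {η} = {(2,η)}
  {1} × {ε, ζ} = {(1,ε), (1,ζ)}
  {1} × {ε, η} = {(1,ε), (1,η)}
  {1, 2} × {ε} = {(1,ε), (2,ε)}
  {1, 2} × {η} = {(1,η), (2,η)}
  {2} × {ε, ζ} = {(2,ε), (2,ζ)}
  {2} × {ε, η} = {(2,ε), (2,η)}
  {2, 3} × {ε} = {(2,ε), (3,ε)}
  {2, 3} × {η} = {(2,η), (3,η)}
  {1} × {ε, ζ, η} = {(1,ε), (1,ζ), (1,η)}
  {1, 2, 3} × {ε} = {(1,ε), (2,ε), (3,ε)}
  {1, 2, 3} × {η} = {(1,η), (2,η), (3,η)}
  {2} × {ε, ζ, η} = {(2,ε), (2,ζ), (2,η)}
  {1, 2} × {ε, ζ} = {(1,ε), (1,ζ), (2,ε), (2,ζ)}
  {1, 2} × {ε, η} = {(1,ε), (1,η), (2,ε), (2,η)}
  {2, 3} × {ε, ζ} = {(2,ε), (2,ζ), (3,ε), (3,ζ)}
  {2, 3} × {ε, η} = {(2,ε), (2,η), (3,ε), (3,η)}
  {1, 2} × {ε, ζ, η} = {(1,ε), (1,ζ), (1,η), (2,ε), (2,ζ), (2,η)}
  {1, 2, 3} × {ε, ζ} = {(1,ε), (1,ζ), (2,ε), (2,ζ), (3,ε), (3,ζ)}
  {1, 2, 3} × {ε, η} = {(1,ε), (1,η), (2,ε), (2,η), (3,ε), (3,η)}
  {2, 3} × {ε, ζ, η} = {(2,ε), (2,ζ), (2,η), (3,ε), (3,ζ), (3,η)}
  {1, 2, 3} × {ε, ζ, η} = {(1,ε), (1,ζ), (1,η), (2,ε), (2,ζ), (2,η), (3,ε), (3,ζ), (3,η)}
These 26 distinct sets form the basis B.
Close under arbitrary unions to get τ_{X×Y}; counting gives |τ_{X×Y}| = 108.


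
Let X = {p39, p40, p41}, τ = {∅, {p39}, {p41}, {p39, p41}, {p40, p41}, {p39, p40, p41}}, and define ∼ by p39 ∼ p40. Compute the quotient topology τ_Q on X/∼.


X/∼ = {[p39=p40], [p41]}; |τ_Q| = 3.

Equivalence classes: [p39=p40], [p41].
Quotient map π: X → X/∼ sends p39 ↦ [p39=p40], p40 ↦ [p39=p40], p41 ↦ [p41].
For each subset V ⊆ X/∼, compute π^{-1}(V) ⊆ X and check whether π^{-1}(V) ∈ τ. V is open in τ_Q iff π^{-1}(V) ∈ τ.
  V = {}: π^{-1}(V) = ∅ ∈ τ ✓.
  V = {[p39=p40]}: π^{-1}(V) = {p39, p40} ∉ τ ✗.
  V = {[p41]}: π^{-1}(V) = {p41} ∈ τ ✓.
  V = {[p39=p40], [p41]}: π^{-1}(V) = {p39, p40, p41} ∈ τ ✓.
Open sets in the quotient: τ_Q = {{}, {[p41]}, {[p39=p40], [p41]}} (3 elements).


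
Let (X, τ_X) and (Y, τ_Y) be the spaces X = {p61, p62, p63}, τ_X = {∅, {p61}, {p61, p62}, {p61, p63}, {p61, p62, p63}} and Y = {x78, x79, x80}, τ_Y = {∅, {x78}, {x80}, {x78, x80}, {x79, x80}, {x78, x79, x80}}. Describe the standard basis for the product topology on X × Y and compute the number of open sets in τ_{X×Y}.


Basis B = {∅ × ∅, {p61} × {x78}, {p61} × {x80}, {p61} × {x78, x80}, {p61, p62} × {x78}, {p61, p63} × {x78}, {p61} × {x79, x80}, {p61, p62} × {x80}, {p61, p63} × {x80}, {p61} × {x78, x79, x80}, {p61, p62, p63} × {x78}, {p61, p62, p63} × {x80}, {p61, p62} × {x78, x80}, {p61, p63} × {x78, x80}, {p61, p62} × {x79, x80}, {p61, p63} × {x79, x80}, {p61, p62} × {x78, x79, x80}, {p61, p63} × {x78, x79, x80}, {p61, p62, p63} × {x78, x80}, {p61, p62, p63} × {x79, x80}, {p61, p62, p63} × {x78, x79, x80}}; |τ_{X×Y}| = 70.

Enumerate products U × V with U ∈ τ_X, V ∈ τ_Y (deduplicated):
  ∅ × ∅ = {} (∅)
  {p61} × {x78} = {(p61,x78)}
  {p61} × {x80} = {(p61,x80)}
  {p61} × {x78, x80} = {(p61,x78), (p61,x80)}
  {p61, p62} × {x78} = {(p61,x78), (p62,x78)}
  {p61, p63} × {x78} = {(p61,x78), (p63,x78)}
  {p61} × {x79, x80} = {(p61,x79), (p61,x80)}
  {p61, p62} × {x80} = {(p61,x80), (p62,x80)}
  {p61, p63} × {x80} = {(p61,x80), (p63,x80)}
  {p61} × {x78, x79, x80} = {(p61,x78), (p61,x79), (p61,x80)}
  {p61, p62, p63} × {x78} = {(p61,x78), (p62,x78), (p63,x78)}
  {p61, p62, p63} × {x80} = {(p61,x80), (p62,x80), (p63,x80)}
  {p61, p62} × {x78, x80} = {(p61,x78), (p61,x80), (p62,x78), (p62,x80)}
  {p61, p63} × {x78, x80} = {(p61,x78), (p61,x80), (p63,x78), (p63,x80)}
  {p61, p62} × {x79, x80} = {(p61,x79), (p61,x80), (p62,x79), (p62,x80)}
  {p61, p63} × {x79, x80} = {(p61,x79), (p61,x80), (p63,x79), (p63,x80)}
  {p61, p62} × {x78, x79, x80} = {(p61,x78), (p61,x79), (p61,x80), (p62,x78), (p62,x79), (p62,x80)}
  {p61, p63} × {x78, x79, x80} = {(p61,x78), (p61,x79), (p61,x80), (p63,x78), (p63,x79), (p63,x80)}
  {p61, p62, p63} × {x78, x80} = {(p61,x78), (p61,x80), (p62,x78), (p62,x80), (p63,x78), (p63,x80)}
  {p61, p62, p63} × {x79, x80} = {(p61,x79), (p61,x80), (p62,x79), (p62,x80), (p63,x79), (p63,x80)}
  {p61, p62, p63} × {x78, x79, x80} = {(p61,x78), (p61,x79), (p61,x80), (p62,x78), (p62,x79), (p62,x80), (p63,x78), (p63,x79), (p63,x80)}
These 21 distinct sets form the basis B.
Close under arbitrary unions to get τ_{X×Y}; counting gives |τ_{X×Y}| = 70.


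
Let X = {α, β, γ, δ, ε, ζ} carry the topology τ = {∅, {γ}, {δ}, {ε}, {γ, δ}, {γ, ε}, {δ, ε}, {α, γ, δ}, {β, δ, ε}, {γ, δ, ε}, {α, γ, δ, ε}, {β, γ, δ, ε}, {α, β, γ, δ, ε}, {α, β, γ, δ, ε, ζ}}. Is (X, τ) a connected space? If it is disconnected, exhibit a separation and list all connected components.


(X, τ) is connected.

Find clopen sets (U ∈ τ with X ∖ U ∈ τ):
  U = ∅, X ∖ U = {α, β, γ, δ, ε, ζ} — both open, so U is clopen.
  U = {α, β, γ, δ, ε, ζ}, X ∖ U = ∅ — both open, so U is clopen.
Only trivial clopens (∅ and X) exist, so (X, τ) is connected.
Compute connected components by grouping points that agree on all clopens:
  component: {α, β, γ, δ, ε, ζ}


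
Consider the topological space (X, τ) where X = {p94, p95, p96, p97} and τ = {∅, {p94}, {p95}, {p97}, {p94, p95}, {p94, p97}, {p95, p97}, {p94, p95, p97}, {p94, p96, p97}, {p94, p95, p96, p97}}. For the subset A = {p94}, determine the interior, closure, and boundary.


int(A) = {p94}, cl(A) = {p94, p96}, ∂A = {p96}.

Closed sets in (X, τ) are complements of opens:
  closed(X, τ) = {∅, {p95}, {p96}, {p94, p96}, {p95, p96}, {p96, p97}, {p94, p95, p96}, {p94, p96, p97}, {p95, p96, p97}, {p94, p95, p96, p97}}.
int(A) = ⋃ {U ∈ τ : U ⊆ A}. Opens contained in A: ∅, {p94}.
Taking the union of these: int(A) = {p94}.
cl(A) = ⋂ {C closed : A ⊆ C}. Closed sets containing A: {p94, p96}, {p94, p95, p96}, {p94, p96, p97}, {p94, p95, p96, p97}.
Intersecting these: cl(A) = {p94, p96}.
∂A = cl(A) ∖ int(A) = {p94, p96} ∖ {p94} = {p96}.


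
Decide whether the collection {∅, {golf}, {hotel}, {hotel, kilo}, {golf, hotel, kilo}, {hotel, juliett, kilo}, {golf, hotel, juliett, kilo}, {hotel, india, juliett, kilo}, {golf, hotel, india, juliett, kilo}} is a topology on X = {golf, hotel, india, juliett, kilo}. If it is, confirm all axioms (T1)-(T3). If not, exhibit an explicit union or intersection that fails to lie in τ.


τ is NOT a topology on X.

Axiom (T1): ∅ ∈ τ? Yes; X ∈ τ? Yes.
Axiom (T2/T3): check pairwise unions and intersections of members of τ.
Counterexample for (T2): {golf} ∪ {hotel} = {golf, hotel} ∉ τ. Therefore τ is NOT a topology.


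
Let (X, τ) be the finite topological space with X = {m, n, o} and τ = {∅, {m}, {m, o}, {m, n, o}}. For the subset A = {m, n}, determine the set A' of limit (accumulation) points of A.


A' = {n, o}

For each x ∈ X, list the open sets U ∈ τ with x ∈ U, then check whether U ∩ (A ∖ {x}) ≠ ∅ for every such U.
  x = m: open {m} ∋ x has {m} ∩ (A ∖ {m}) = ∅, so x is NOT a limit point.
  x = n: opens ∋ x are {m, n, o}; each meets A ∖ {n}, so x IS a limit point.
  x = o: opens ∋ x are {m, o}, {m, n, o}; each meets A ∖ {o}, so x IS a limit point.
Collecting: A' = {n, o}.


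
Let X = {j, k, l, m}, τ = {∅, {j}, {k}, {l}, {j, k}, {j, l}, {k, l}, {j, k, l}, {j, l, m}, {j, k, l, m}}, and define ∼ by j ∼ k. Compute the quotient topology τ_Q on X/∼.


X/∼ = {[j=k], [l], [m]}; |τ_Q| = 5.

Equivalence classes: [j=k], [l], [m].
Quotient map π: X → X/∼ sends j ↦ [j=k], k ↦ [j=k], l ↦ [l], m ↦ [m].
For each subset V ⊆ X/∼, compute π^{-1}(V) ⊆ X and check whether π^{-1}(V) ∈ τ. V is open in τ_Q iff π^{-1}(V) ∈ τ.
  V = {}: π^{-1}(V) = ∅ ∈ τ ✓.
  V = {[j=k]}: π^{-1}(V) = {j, k} ∈ τ ✓.
  V = {[l]}: π^{-1}(V) = {l} ∈ τ ✓.
  V = {[j=k], [l]}: π^{-1}(V) = {j, k, l} ∈ τ ✓.
  V = {[m]}: π^{-1}(V) = {m} ∉ τ ✗.
  V = {[j=k], [m]}: π^{-1}(V) = {j, k, m} ∉ τ ✗.
  V = {[l], [m]}: π^{-1}(V) = {l, m} ∉ τ ✗.
  V = {[j=k], [l], [m]}: π^{-1}(V) = {j, k, l, m} ∈ τ ✓.
Open sets in the quotient: τ_Q = {{}, {[j=k]}, {[l]}, {[j=k], [l]}, {[j=k], [l], [m]}} (5 elements).


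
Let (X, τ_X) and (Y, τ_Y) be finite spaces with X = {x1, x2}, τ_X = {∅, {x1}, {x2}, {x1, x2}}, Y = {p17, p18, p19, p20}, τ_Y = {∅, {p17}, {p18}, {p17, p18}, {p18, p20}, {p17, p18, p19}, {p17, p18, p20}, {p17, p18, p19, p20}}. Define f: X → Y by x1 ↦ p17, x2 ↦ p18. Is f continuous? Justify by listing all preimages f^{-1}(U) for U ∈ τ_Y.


f IS continuous.

Compute f^{-1}(U) for each U ∈ τ_Y:
  U = ∅: f^{-1}(U) = ∅ ∈ τ_X ✓.
  U = {p17}: f^{-1}(U) = {x1} ∈ τ_X ✓.
  U = {p18}: f^{-1}(U) = {x2} ∈ τ_X ✓.
  U = {p17, p18}: f^{-1}(U) = {x1, x2} ∈ τ_X ✓.
  U = {p18, p20}: f^{-1}(U) = {x2} ∈ τ_X ✓.
  U = {p17, p18, p19}: f^{-1}(U) = {x1, x2} ∈ τ_X ✓.
  U = {p17, p18, p20}: f^{-1}(U) = {x1, x2} ∈ τ_X ✓.
  U = {p17, p18, p19, p20}: f^{-1}(U) = {x1, x2} ∈ τ_X ✓.
Every preimage lies in τ_X, so f IS continuous.


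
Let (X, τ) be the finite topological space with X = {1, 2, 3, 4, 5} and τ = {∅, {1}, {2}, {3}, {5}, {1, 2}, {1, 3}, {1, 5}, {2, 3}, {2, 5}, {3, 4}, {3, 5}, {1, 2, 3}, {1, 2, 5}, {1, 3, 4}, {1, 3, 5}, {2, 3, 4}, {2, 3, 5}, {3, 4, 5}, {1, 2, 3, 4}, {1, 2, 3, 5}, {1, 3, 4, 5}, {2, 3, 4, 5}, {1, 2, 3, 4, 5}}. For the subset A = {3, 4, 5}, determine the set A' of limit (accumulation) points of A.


A' = {4}

For each x ∈ X, list the open sets U ∈ τ with x ∈ U, then check whether U ∩ (A ∖ {x}) ≠ ∅ for every such U.
  x = 1: open {1} ∋ x has {1} ∩ (A ∖ {1}) = ∅, so x is NOT a limit point.
  x = 2: open {2} ∋ x has {2} ∩ (A ∖ {2}) = ∅, so x is NOT a limit point.
  x = 3: open {3} ∋ x has {3} ∩ (A ∖ {3}) = ∅, so x is NOT a limit point.
  x = 4: opens ∋ x are {3, 4}, {1, 3, 4}, {2, 3, 4}, {3, 4, 5}, {1, 2, 3, 4}, {1, 3, 4, 5}, {2, 3, 4, 5}, {1, 2, 3, 4, 5}; each meets A ∖ {4}, so x IS a limit point.
  x = 5: open {5} ∋ x has {5} ∩ (A ∖ {5}) = ∅, so x is NOT a limit point.
Collecting: A' = {4}.


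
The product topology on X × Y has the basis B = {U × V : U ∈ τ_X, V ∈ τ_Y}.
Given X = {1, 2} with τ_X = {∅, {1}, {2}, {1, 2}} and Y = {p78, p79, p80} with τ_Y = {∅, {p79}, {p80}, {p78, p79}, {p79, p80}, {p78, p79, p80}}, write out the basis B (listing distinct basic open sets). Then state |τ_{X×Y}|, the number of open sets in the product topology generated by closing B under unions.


Basis B = {∅ × ∅, {1} × {p79}, {1} × {p80}, {2} × {p79}, {2} × {p80}, {1} × {p78, p79}, {1} × {p79, p80}, {1, 2} × {p79}, {1, 2} × {p80}, {2} × {p78, p79}, {2} × {p79, p80}, {1} × {p78, p79, p80}, {2} × {p78, p79, p80}, {1, 2} × {p78, p79}, {1, 2} × {p79, p80}, {1, 2} × {p78, p79, p80}}; |τ_{X×Y}| = 36.

Enumerate products U × V with U ∈ τ_X, V ∈ τ_Y (deduplicated):
  ∅ × ∅ = {} (∅)
  {1} × {p79} = {(1,p79)}
  {1} × {p80} = {(1,p80)}
  {2} × {p79} = {(2,p79)}
  {2} × {p80} = {(2,p80)}
  {1} × {p78, p79} = {(1,p78), (1,p79)}
  {1} × {p79, p80} = {(1,p79), (1,p80)}
  {1, 2} × {p79} = {(1,p79), (2,p79)}
  {1, 2} × {p80} = {(1,p80), (2,p80)}
  {2} × {p78, p79} = {(2,p78), (2,p79)}
  {2} × {p79, p80} = {(2,p79), (2,p80)}
  {1} × {p78, p79, p80} = {(1,p78), (1,p79), (1,p80)}
  {2} × {p78, p79, p80} = {(2,p78), (2,p79), (2,p80)}
  {1, 2} × {p78, p79} = {(1,p78), (1,p79), (2,p78), (2,p79)}
  {1, 2} × {p79, p80} = {(1,p79), (1,p80), (2,p79), (2,p80)}
  {1, 2} × {p78, p79, p80} = {(1,p78), (1,p79), (1,p80), (2,p78), (2,p79), (2,p80)}
These 16 distinct sets form the basis B.
Close under arbitrary unions to get τ_{X×Y}; counting gives |τ_{X×Y}| = 36.


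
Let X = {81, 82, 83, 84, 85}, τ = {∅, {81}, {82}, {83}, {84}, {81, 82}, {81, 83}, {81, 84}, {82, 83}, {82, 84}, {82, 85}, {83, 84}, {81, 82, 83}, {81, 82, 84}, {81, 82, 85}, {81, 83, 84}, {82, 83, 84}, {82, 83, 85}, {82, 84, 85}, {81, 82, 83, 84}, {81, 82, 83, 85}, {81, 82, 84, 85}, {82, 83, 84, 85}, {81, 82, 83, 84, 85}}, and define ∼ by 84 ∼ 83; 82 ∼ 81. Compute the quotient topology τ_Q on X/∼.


X/∼ = {[81=82], [83=84], [85]}; |τ_Q| = 6.

Equivalence classes: [81=82], [83=84], [85].
Quotient map π: X → X/∼ sends 81 ↦ [81=82], 82 ↦ [81=82], 83 ↦ [83=84], 84 ↦ [83=84], 85 ↦ [85].
For each subset V ⊆ X/∼, compute π^{-1}(V) ⊆ X and check whether π^{-1}(V) ∈ τ. V is open in τ_Q iff π^{-1}(V) ∈ τ.
  V = {}: π^{-1}(V) = ∅ ∈ τ ✓.
  V = {[81=82]}: π^{-1}(V) = {81, 82} ∈ τ ✓.
  V = {[83=84]}: π^{-1}(V) = {83, 84} ∈ τ ✓.
  V = {[81=82], [83=84]}: π^{-1}(V) = {81, 82, 83, 84} ∈ τ ✓.
  V = {[85]}: π^{-1}(V) = {85} ∉ τ ✗.
  V = {[81=82], [85]}: π^{-1}(V) = {81, 82, 85} ∈ τ ✓.
  V = {[83=84], [85]}: π^{-1}(V) = {83, 84, 85} ∉ τ ✗.
  V = {[81=82], [83=84], [85]}: π^{-1}(V) = {81, 82, 83, 84, 85} ∈ τ ✓.
Open sets in the quotient: τ_Q = {{}, {[81=82]}, {[83=84]}, {[81=82], [83=84]}, {[81=82], [85]}, {[81=82], [83=84], [85]}} (6 elements).


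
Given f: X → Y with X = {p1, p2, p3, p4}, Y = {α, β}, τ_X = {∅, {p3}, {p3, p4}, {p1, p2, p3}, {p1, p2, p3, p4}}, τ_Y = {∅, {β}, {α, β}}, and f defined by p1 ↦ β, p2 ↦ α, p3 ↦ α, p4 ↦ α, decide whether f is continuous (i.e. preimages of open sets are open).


f is NOT continuous.

Compute f^{-1}(U) for each U ∈ τ_Y:
  U = ∅: f^{-1}(U) = ∅ ∈ τ_X ✓.
  U = {β}: f^{-1}(U) = {p1} ∉ τ_X ✗.
  U = {α, β}: f^{-1}(U) = {p1, p2, p3, p4} ∈ τ_X ✓.
Found U = {β} with f^{-1}(U) = {p1} not in τ_X. Therefore f is NOT continuous.


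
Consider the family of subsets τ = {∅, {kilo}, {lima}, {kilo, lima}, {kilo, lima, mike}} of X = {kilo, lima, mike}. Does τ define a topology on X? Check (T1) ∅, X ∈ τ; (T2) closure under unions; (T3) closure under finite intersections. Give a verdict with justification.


τ IS a topology on X.

Axiom (T1): ∅ ∈ τ? Yes; X ∈ τ? Yes.
Axiom (T2/T3): check pairwise unions and intersections of members of τ.
All pairwise intersections and unions checked — each lies in τ. Therefore τ satisfies (T1), (T2), (T3): it IS a topology on X.


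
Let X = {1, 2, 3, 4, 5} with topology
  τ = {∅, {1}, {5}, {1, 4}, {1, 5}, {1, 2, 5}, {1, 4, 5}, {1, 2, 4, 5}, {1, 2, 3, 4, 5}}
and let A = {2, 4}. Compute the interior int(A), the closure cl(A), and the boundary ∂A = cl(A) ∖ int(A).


int(A) = ∅, cl(A) = {2, 3, 4}, ∂A = {2, 3, 4}.

Closed sets in (X, τ) are complements of opens:
  closed(X, τ) = {∅, {3}, {2, 3}, {3, 4}, {2, 3, 4}, {2, 3, 5}, {1, 2, 3, 4}, {2, 3, 4, 5}, {1, 2, 3, 4, 5}}.
int(A) = ⋃ {U ∈ τ : U ⊆ A}. Opens contained in A: ∅.
Taking the union of these: int(A) = ∅.
cl(A) = ⋂ {C closed : A ⊆ C}. Closed sets containing A: {2, 3, 4}, {1, 2, 3, 4}, {2, 3, 4, 5}, {1, 2, 3, 4, 5}.
Intersecting these: cl(A) = {2, 3, 4}.
∂A = cl(A) ∖ int(A) = {2, 3, 4} ∖ ∅ = {2, 3, 4}.
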